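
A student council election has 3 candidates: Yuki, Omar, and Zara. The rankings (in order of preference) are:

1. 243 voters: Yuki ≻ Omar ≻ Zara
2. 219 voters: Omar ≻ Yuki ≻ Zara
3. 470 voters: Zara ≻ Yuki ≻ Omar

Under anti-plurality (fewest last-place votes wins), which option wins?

Last-place votes: Yuki 0, Omar 470, Zara 462.
Yuki is ranked last by the fewest voters, so Yuki wins.

Yuki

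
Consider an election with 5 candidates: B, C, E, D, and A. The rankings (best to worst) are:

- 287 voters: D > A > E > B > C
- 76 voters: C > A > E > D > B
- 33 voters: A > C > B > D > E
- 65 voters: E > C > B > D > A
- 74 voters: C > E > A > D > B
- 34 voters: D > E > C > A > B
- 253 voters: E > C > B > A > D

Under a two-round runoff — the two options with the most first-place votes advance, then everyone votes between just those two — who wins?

Round 1 first-place votes: B 0, C 150, E 318, D 321, A 33.
D and E advance.
Runoff: D is preferred to E by 354 voters; E by 468.
E wins the runoff.

E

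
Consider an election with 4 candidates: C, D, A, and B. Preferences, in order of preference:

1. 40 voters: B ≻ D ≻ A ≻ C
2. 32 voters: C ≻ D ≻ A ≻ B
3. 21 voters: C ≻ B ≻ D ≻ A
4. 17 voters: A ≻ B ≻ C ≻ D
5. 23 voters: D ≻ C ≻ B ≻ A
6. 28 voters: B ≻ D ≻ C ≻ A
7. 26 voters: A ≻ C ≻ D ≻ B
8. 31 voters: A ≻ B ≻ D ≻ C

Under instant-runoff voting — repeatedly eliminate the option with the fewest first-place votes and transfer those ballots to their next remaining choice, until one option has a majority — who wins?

Round 1: C 53, D 23, A 74, B 68. Eliminate D.
Round 2: C 76, A 74, B 68. Eliminate B.
Round 3: C 104, A 114. A has a majority.

A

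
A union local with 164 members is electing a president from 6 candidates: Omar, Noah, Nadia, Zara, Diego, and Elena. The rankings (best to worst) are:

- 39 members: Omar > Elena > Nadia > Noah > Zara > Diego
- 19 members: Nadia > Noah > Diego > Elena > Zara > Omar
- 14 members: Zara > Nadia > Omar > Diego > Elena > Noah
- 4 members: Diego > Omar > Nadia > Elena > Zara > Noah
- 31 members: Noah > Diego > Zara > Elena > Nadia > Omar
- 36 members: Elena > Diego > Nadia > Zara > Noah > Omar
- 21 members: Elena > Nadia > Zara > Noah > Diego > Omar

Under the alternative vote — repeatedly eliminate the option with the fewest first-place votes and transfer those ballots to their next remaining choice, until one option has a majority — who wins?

Round 1: Omar 39, Noah 31, Nadia 19, Zara 14, Diego 4, Elena 57. Eliminate Diego.
Round 2: Omar 43, Noah 31, Nadia 19, Zara 14, Elena 57. Eliminate Zara.
Round 3: Omar 43, Noah 31, Nadia 33, Elena 57. Eliminate Noah.
Round 4: Omar 43, Nadia 33, Elena 88. Elena has a majority.

Elena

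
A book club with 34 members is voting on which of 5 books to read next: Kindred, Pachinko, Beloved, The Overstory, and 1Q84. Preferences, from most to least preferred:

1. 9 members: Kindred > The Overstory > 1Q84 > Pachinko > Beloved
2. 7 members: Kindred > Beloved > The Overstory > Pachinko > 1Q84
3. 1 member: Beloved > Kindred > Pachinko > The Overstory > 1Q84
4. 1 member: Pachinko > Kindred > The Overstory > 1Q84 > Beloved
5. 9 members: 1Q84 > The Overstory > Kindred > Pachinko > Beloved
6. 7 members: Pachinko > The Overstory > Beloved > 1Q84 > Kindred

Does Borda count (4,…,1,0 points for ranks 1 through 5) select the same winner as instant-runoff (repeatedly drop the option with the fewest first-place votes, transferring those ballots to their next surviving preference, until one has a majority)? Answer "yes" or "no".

no

Borda — scores: Kindred 88, Pachinko 59, Beloved 39, The Overstory 92, 1Q84 62. Winner: The Overstory.
Instant-runoff — R1 Kindred 16, Pachinko 8, Beloved 1, The Overstory 0, 1Q84 9 (The Overstory out); R2 Kindred 16, Pachinko 8, Beloved 1, 1Q84 9 (Beloved out); R3 Kindred 17, Pachinko 8, 1Q84 9 (Pachinko out); R4 Kindred 18, 1Q84 16 (Kindred winner). Winner: Kindred.
The two methods disagree.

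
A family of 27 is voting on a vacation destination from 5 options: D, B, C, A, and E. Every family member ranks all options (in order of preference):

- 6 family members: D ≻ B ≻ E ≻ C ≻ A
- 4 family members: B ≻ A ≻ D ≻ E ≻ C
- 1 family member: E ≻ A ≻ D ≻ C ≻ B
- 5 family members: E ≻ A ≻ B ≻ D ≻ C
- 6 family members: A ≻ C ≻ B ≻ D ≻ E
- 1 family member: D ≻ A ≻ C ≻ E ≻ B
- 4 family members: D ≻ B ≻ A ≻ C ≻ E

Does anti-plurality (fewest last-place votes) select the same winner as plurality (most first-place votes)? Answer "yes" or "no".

yes

Anti-plurality — last-place votes: D 0, B 2, C 9, A 6, E 10. Winner: D.
Plurality — first-place votes: D 11, B 4, C 0, A 6, E 6. Winner: D.
The two methods agree.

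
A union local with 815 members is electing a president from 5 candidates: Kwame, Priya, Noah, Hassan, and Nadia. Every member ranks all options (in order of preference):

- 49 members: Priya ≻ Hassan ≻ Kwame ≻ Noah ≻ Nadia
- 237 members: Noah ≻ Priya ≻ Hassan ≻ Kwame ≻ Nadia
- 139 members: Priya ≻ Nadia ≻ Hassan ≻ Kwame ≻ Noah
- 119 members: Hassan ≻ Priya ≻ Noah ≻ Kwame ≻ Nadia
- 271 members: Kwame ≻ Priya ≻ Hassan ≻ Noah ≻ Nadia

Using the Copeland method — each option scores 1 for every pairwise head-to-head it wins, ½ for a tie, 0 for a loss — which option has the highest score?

Kwame: beats Noah and Nadia; loses to Priya and Hassan → score 2.
Priya: beats Kwame, Noah, Hassan, and Nadia → score 4.
Noah: beats Nadia; loses to Kwame, Priya, and Hassan → score 1.
Hassan: beats Kwame, Noah, and Nadia; loses to Priya → score 3.
Nadia: loses to Kwame, Priya, Noah, and Hassan → score 0.
Priya has the best pairwise record.

Priya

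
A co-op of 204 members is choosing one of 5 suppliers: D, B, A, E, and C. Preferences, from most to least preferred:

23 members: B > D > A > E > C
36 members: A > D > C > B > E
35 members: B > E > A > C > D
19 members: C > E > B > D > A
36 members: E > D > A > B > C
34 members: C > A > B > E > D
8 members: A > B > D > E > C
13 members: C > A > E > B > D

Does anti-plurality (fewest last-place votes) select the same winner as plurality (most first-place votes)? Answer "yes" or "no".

no

Anti-plurality — last-place votes: D 82, B 0, A 19, E 36, C 67. Winner: B.
Plurality — first-place votes: D 0, B 58, A 44, E 36, C 66. Winner: C.
The two methods disagree.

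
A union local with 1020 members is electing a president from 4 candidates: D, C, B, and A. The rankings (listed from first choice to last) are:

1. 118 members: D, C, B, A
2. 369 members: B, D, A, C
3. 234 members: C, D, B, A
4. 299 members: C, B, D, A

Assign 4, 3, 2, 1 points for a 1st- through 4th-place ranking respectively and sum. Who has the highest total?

B

D: 118·4 + 369·3 + 234·3 + 299·2 = 2879
C: 118·3 + 369·1 + 234·4 + 299·4 = 2855
B: 118·2 + 369·4 + 234·2 + 299·3 = 3077
A: 118·1 + 369·2 + 234·1 + 299·1 = 1389
B has the highest Borda score (3077).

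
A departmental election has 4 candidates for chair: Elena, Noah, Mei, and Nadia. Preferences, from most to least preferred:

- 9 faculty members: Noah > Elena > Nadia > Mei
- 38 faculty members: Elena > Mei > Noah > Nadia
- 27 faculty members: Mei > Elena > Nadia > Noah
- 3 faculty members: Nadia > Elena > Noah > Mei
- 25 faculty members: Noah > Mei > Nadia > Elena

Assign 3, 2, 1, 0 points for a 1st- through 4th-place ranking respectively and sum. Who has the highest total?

Elena: 9·2 + 38·3 + 27·2 + 3·2 + 25·0 = 192
Noah: 9·3 + 38·1 + 27·0 + 3·1 + 25·3 = 143
Mei: 9·0 + 38·2 + 27·3 + 3·0 + 25·2 = 207
Nadia: 9·1 + 38·0 + 27·1 + 3·3 + 25·1 = 70
Mei has the highest Borda score (207).

Mei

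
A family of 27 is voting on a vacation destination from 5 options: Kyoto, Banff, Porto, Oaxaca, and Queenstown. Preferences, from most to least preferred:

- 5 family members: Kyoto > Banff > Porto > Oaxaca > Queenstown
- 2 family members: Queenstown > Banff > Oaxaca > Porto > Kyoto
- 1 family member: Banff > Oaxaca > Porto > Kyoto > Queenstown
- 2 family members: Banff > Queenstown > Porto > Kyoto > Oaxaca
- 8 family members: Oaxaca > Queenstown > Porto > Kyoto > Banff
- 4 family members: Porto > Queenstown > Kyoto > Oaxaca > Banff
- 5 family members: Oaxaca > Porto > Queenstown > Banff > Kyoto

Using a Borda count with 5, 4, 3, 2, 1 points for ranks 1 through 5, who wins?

Kyoto: 5·5 + 2·1 + 1·2 + 2·2 + 8·2 + 4·3 + 5·1 = 66
Banff: 5·4 + 2·4 + 1·5 + 2·5 + 8·1 + 4·1 + 5·2 = 65
Porto: 5·3 + 2·2 + 1·3 + 2·3 + 8·3 + 4·5 + 5·4 = 92
Oaxaca: 5·2 + 2·3 + 1·4 + 2·1 + 8·5 + 4·2 + 5·5 = 95
Queenstown: 5·1 + 2·5 + 1·1 + 2·4 + 8·4 + 4·4 + 5·3 = 87
Oaxaca has the highest Borda score (95).

Oaxaca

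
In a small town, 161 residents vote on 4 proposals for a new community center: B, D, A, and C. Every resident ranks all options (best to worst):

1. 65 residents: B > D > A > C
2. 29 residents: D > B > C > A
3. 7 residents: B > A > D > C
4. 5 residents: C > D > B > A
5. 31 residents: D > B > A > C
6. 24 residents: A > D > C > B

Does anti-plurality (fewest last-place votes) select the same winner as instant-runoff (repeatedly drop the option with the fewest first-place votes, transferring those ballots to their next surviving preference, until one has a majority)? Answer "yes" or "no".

Anti-plurality — last-place votes: B 24, D 0, A 34, C 103. Winner: D.
Instant-runoff — R1 B 72, D 60, A 24, C 5 (C out); R2 B 72, D 65, A 24 (A out); R3 B 72, D 89 (D winner). Winner: D.
The two methods agree.

yes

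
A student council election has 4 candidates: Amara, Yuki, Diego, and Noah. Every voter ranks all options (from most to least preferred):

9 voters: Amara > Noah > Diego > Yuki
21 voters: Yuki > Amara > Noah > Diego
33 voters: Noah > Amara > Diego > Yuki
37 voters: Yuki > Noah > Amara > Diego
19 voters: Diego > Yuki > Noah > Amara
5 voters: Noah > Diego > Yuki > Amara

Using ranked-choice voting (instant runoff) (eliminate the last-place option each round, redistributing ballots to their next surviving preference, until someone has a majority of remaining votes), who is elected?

Yuki

Round 1: Amara 9, Yuki 58, Diego 19, Noah 38. Eliminate Amara.
Round 2: Yuki 58, Diego 19, Noah 47. Eliminate Diego.
Round 3: Yuki 77, Noah 47. Yuki has a majority.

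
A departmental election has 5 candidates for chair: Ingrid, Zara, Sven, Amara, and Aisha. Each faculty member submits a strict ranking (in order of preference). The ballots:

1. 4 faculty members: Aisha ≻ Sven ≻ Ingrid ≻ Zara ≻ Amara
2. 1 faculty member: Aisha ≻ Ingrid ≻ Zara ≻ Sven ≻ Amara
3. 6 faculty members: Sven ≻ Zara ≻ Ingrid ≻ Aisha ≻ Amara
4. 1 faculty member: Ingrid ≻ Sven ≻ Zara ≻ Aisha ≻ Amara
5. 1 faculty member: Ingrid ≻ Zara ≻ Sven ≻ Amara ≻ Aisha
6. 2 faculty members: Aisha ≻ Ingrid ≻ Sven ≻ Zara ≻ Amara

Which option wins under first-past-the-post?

First-place votes: Ingrid 2, Zara 0, Sven 6, Amara 0, Aisha 7.
Aisha has the most first-place votes.

Aisha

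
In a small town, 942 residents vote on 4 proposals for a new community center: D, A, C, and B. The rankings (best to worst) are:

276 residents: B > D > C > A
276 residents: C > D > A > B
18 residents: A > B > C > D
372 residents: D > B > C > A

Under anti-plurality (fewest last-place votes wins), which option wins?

C

Last-place votes: D 18, A 648, C 0, B 276.
C is ranked last by the fewest voters, so C wins.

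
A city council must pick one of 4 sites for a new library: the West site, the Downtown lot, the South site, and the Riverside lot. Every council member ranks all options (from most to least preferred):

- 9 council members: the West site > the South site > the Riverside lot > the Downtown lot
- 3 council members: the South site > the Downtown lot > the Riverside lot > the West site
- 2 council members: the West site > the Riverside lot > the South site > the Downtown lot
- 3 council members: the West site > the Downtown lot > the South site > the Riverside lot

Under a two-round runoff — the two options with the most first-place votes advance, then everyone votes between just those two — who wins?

the West site

Round 1 first-place votes: the West site 14, the Downtown lot 0, the South site 3, the Riverside lot 0.
the West site and the South site advance.
Runoff: the West site is preferred to the South site by 14 voters; the South site by 3.
the West site wins the runoff.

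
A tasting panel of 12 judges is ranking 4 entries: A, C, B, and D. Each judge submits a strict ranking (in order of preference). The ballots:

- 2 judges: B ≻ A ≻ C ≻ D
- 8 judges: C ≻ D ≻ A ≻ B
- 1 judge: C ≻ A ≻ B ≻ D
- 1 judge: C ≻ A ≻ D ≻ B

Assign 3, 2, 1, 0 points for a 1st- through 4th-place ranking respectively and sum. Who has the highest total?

A: 2·2 + 8·1 + 1·2 + 1·2 = 16
C: 2·1 + 8·3 + 1·3 + 1·3 = 32
B: 2·3 + 8·0 + 1·1 + 1·0 = 7
D: 2·0 + 8·2 + 1·0 + 1·1 = 17
C has the highest Borda score (32).

C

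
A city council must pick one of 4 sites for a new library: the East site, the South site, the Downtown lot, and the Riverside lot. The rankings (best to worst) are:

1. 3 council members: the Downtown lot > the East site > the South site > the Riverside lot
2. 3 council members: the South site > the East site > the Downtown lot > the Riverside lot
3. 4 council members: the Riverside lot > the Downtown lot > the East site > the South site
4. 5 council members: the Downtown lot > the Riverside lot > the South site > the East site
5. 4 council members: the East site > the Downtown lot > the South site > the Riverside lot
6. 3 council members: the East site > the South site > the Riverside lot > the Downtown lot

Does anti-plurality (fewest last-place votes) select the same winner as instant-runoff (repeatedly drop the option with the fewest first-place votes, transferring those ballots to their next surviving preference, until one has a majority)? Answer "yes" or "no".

yes

Anti-plurality — last-place votes: the East site 5, the South site 4, the Downtown lot 3, the Riverside lot 10. Winner: the Downtown lot.
Instant-runoff — R1 the East site 7, the South site 3, the Downtown lot 8, the Riverside lot 4 (the South site out); R2 the East site 10, the Downtown lot 8, the Riverside lot 4 (the Riverside lot out); R3 the East site 10, the Downtown lot 12 (the Downtown lot winner). Winner: the Downtown lot.
The two methods agree.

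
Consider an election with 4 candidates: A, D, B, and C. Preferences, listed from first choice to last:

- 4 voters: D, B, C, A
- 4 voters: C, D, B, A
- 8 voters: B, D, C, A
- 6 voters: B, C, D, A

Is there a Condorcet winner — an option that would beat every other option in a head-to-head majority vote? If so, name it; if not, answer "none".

B

B vs A: 22–0 for B.
B vs D: 14–8 for B.
B vs C: 18–4 for B.
B beats every other option head-to-head.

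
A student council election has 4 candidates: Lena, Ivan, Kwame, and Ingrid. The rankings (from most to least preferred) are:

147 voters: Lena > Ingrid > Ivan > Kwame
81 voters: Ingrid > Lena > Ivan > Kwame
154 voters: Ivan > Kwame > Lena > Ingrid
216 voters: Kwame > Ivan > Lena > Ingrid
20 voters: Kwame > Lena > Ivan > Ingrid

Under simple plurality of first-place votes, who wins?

Kwame

First-place votes: Lena 147, Ivan 154, Kwame 236, Ingrid 81.
Kwame has the most first-place votes.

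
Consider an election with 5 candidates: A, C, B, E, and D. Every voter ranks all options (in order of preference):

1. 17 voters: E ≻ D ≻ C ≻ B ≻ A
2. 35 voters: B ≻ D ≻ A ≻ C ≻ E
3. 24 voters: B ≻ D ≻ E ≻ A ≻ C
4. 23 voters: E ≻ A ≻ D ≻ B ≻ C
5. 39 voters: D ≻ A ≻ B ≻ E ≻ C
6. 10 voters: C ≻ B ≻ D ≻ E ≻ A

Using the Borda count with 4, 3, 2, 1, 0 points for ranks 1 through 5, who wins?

D

A: 17·0 + 35·2 + 24·1 + 23·3 + 39·3 + 10·0 = 280
C: 17·2 + 35·1 + 24·0 + 23·0 + 39·0 + 10·4 = 109
B: 17·1 + 35·4 + 24·4 + 23·1 + 39·2 + 10·3 = 384
E: 17·4 + 35·0 + 24·2 + 23·4 + 39·1 + 10·1 = 257
D: 17·3 + 35·3 + 24·3 + 23·2 + 39·4 + 10·2 = 450
D has the highest Borda score (450).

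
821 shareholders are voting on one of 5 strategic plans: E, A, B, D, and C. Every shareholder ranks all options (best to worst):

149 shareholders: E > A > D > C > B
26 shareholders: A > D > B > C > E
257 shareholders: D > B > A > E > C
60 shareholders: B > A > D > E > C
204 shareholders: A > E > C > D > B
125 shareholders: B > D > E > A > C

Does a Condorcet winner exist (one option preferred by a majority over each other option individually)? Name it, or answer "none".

none

Checking pairwise contests:
A beats E 547–274.
B beats A 442–379.
D beats B 636–185.
A beats D 439–382.
E beats C 795–26.
Every option loses at least one head-to-head, so there is no Condorcet winner.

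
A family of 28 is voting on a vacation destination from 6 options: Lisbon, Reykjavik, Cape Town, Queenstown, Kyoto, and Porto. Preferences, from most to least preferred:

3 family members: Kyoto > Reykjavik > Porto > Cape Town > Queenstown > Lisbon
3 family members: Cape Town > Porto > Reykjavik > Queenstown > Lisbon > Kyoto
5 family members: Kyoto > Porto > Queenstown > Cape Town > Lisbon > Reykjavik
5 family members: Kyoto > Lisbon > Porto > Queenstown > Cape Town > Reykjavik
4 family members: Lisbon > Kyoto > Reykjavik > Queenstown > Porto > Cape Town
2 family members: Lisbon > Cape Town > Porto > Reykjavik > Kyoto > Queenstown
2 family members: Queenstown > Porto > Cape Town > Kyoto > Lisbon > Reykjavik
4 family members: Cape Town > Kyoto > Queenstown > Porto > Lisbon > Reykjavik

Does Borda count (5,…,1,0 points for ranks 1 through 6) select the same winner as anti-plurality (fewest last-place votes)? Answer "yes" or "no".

Borda — scores: Lisbon 64, Reykjavik 37, Cape Town 70, Queenstown 64, Kyoto 103, Porto 82. Winner: Kyoto.
Anti-plurality — last-place votes: Lisbon 3, Reykjavik 16, Cape Town 4, Queenstown 2, Kyoto 3, Porto 0. Winner: Porto.
The two methods disagree.

no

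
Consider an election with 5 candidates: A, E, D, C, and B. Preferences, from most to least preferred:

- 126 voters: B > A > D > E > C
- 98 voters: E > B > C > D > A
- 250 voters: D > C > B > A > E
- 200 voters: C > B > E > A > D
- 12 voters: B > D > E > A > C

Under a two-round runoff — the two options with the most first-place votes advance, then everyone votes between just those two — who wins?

D

Round 1 first-place votes: A 0, E 98, D 250, C 200, B 138.
D and C advance.
Runoff: D is preferred to C by 388 voters; C by 298.
D wins the runoff.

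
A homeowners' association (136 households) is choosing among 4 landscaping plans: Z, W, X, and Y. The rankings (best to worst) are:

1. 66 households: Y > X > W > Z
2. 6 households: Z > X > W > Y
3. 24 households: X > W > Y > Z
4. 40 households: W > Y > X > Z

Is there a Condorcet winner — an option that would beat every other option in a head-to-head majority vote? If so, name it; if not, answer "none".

Checking pairwise contests:
W beats Z 130–6.
X beats W 96–40.
Y beats X 106–30.
W beats Y 70–66.
Every option loses at least one head-to-head, so there is no Condorcet winner.

none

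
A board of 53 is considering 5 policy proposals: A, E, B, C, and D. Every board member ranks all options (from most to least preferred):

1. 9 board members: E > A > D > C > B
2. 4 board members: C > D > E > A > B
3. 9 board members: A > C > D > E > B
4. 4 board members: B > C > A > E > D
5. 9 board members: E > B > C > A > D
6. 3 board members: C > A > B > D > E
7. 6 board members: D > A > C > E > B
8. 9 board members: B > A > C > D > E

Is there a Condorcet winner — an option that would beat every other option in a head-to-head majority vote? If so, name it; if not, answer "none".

A vs E: 31–22 for A.
A vs B: 31–22 for A.
A vs C: 33–20 for A.
A vs D: 43–10 for A.
A beats every other option head-to-head.

A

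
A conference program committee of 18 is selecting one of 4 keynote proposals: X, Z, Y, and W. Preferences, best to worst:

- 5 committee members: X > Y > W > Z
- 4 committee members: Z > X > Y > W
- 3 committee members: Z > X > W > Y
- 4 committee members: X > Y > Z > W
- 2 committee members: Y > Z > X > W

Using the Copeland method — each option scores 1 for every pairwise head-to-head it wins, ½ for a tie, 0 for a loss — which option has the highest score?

X: beats Y and W; ties Z → score 2.5.
Z: beats W; ties X; loses to Y → score 1.5.
Y: beats Z and W; loses to X → score 2.
W: loses to X, Z, and Y → score 0.
X has the best pairwise record.

X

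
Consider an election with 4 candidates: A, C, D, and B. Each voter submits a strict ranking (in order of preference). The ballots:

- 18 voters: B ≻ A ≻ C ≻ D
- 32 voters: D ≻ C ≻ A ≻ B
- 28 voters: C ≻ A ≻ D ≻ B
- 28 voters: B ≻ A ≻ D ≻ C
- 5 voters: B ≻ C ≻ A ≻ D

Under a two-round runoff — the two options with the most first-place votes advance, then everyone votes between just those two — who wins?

Round 1 first-place votes: A 0, C 28, D 32, B 51.
B and D advance.
Runoff: B is preferred to D by 51 voters; D by 60.
D wins the runoff.

D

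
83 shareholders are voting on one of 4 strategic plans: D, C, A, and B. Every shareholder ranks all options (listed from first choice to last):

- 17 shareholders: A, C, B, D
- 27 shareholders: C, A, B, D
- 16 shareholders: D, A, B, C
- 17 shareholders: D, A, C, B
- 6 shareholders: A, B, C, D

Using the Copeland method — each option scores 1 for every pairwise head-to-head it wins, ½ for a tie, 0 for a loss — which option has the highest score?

A

D: loses to C, A, and B → score 0.
C: beats D and B; loses to A → score 2.
A: beats D, C, and B → score 3.
B: beats D; loses to C and A → score 1.
A has the best pairwise record.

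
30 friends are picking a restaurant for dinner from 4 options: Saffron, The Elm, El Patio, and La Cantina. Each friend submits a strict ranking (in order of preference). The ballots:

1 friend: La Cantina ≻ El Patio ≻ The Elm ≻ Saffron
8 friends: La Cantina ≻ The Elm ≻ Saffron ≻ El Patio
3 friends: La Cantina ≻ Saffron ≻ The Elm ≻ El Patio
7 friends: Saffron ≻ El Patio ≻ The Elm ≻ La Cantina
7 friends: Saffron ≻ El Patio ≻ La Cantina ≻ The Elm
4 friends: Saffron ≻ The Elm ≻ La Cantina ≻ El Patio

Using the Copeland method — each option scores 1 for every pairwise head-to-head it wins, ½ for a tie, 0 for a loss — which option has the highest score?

Saffron

Saffron: beats The Elm, El Patio, and La Cantina → score 3.
The Elm: ties El Patio; loses to Saffron and La Cantina → score 0.5.
El Patio: ties The Elm; loses to Saffron and La Cantina → score 0.5.
La Cantina: beats The Elm and El Patio; loses to Saffron → score 2.
Saffron has the best pairwise record.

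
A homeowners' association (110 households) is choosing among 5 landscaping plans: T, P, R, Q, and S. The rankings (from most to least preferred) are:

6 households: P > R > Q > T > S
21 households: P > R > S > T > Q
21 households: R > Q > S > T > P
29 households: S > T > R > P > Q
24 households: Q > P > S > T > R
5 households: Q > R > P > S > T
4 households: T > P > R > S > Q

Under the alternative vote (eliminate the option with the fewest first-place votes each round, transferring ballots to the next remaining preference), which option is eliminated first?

Round 1: T 4, P 27, R 21, Q 29, S 29. Eliminate T.

T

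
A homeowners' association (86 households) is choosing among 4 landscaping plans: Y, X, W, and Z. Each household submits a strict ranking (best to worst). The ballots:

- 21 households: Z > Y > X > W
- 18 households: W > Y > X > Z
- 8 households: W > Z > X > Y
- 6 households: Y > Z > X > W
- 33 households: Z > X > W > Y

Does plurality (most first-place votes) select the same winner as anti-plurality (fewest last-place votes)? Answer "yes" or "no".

no

Plurality — first-place votes: Y 6, X 0, W 26, Z 54. Winner: Z.
Anti-plurality — last-place votes: Y 41, X 0, W 27, Z 18. Winner: X.
The two methods disagree.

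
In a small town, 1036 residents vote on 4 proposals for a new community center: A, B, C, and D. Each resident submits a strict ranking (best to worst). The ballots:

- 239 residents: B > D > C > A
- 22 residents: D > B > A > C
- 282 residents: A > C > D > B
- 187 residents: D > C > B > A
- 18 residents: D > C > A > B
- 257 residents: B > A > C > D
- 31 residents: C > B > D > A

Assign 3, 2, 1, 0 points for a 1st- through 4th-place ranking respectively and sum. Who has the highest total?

A: 239·0 + 22·1 + 282·3 + 187·0 + 18·1 + 257·2 + 31·0 = 1400
B: 239·3 + 22·2 + 282·0 + 187·1 + 18·0 + 257·3 + 31·2 = 1781
C: 239·1 + 22·0 + 282·2 + 187·2 + 18·2 + 257·1 + 31·3 = 1563
D: 239·2 + 22·3 + 282·1 + 187·3 + 18·3 + 257·0 + 31·1 = 1472
B has the highest Borda score (1781).

B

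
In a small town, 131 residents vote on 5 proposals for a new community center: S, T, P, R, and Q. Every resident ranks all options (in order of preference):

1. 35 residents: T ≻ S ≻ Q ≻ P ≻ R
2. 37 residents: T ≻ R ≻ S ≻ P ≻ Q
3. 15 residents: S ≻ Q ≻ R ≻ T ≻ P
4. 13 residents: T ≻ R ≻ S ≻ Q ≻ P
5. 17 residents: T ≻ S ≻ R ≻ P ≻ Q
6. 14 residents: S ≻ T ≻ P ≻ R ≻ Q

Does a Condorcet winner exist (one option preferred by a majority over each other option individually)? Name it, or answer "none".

T vs S: 102–29 for T.
T vs P: 131–0 for T.
T vs R: 116–15 for T.
T vs Q: 116–15 for T.
T beats every other option head-to-head.

T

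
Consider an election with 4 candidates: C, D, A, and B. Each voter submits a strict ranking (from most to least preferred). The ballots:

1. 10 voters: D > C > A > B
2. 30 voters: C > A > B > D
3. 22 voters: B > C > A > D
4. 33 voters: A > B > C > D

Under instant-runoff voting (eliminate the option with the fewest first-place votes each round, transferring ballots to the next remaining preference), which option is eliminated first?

Round 1: C 30, D 10, A 33, B 22. Eliminate D.

D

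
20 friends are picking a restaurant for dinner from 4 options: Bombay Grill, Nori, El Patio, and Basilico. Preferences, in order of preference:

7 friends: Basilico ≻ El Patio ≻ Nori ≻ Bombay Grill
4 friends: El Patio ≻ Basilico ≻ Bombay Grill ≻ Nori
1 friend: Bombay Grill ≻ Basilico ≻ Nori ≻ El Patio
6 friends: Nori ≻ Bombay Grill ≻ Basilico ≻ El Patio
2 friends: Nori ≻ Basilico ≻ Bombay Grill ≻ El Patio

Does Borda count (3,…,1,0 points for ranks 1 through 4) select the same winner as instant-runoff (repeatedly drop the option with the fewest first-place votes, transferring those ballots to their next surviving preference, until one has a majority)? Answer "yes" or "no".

Borda — scores: Bombay Grill 21, Nori 32, El Patio 26, Basilico 41. Winner: Basilico.
Instant-runoff — R1 Bombay Grill 1, Nori 8, El Patio 4, Basilico 7 (Bombay Grill out); R2 Nori 8, El Patio 4, Basilico 8 (El Patio out); R3 Nori 8, Basilico 12 (Basilico winner). Winner: Basilico.
The two methods agree.

yes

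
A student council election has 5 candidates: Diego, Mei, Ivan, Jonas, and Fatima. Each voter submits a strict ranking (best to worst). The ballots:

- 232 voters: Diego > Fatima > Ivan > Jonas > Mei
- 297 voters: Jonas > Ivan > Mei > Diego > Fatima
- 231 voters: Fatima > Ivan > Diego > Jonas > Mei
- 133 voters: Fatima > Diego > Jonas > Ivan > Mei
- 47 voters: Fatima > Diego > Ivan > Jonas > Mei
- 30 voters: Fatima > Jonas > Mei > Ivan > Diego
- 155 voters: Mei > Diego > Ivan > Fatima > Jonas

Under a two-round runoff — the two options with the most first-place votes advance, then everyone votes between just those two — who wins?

Fatima

Round 1 first-place votes: Diego 232, Mei 155, Ivan 0, Jonas 297, Fatima 441.
Fatima and Jonas advance.
Runoff: Fatima is preferred to Jonas by 828 voters; Jonas by 297.
Fatima wins the runoff.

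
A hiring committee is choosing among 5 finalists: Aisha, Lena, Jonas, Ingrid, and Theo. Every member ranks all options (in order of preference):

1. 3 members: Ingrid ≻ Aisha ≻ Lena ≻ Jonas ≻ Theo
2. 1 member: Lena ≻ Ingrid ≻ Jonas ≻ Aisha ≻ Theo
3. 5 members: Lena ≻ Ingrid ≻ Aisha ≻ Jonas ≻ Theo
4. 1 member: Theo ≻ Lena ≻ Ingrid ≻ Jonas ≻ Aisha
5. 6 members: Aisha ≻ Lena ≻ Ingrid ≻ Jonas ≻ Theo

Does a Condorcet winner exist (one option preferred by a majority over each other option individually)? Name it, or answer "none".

none

Checking pairwise contests:
Ingrid beats Aisha 10–6.
Aisha beats Lena 9–7.
Aisha beats Jonas 14–2.
Lena beats Ingrid 13–3.
Aisha beats Theo 15–1.
Every option loses at least one head-to-head, so there is no Condorcet winner.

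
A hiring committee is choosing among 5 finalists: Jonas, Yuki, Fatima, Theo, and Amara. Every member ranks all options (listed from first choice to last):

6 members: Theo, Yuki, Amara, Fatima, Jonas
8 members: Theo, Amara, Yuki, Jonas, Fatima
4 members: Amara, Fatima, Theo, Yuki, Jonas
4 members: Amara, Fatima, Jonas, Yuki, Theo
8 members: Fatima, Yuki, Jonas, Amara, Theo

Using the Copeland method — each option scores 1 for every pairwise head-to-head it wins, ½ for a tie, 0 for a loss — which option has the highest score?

Amara

Jonas: loses to Yuki, Fatima, Theo, and Amara → score 0.
Yuki: beats Jonas; loses to Fatima, Theo, and Amara → score 1.
Fatima: beats Jonas, Yuki, and Theo; loses to Amara → score 3.
Theo: beats Jonas and Yuki; loses to Fatima and Amara → score 2.
Amara: beats Jonas, Yuki, Fatima, and Theo → score 4.
Amara has the best pairwise record.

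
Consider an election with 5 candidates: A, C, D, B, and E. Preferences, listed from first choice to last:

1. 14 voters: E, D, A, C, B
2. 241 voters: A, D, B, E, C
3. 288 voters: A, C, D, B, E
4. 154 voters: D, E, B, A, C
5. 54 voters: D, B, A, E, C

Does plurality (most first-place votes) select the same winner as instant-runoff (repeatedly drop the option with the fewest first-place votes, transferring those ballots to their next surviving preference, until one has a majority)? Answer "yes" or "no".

yes

Plurality — first-place votes: A 529, C 0, D 208, B 0, E 14. Winner: A.
Instant-runoff — R1 A 529, C 0, D 208, B 0, E 14 (A winner). Winner: A.
The two methods agree.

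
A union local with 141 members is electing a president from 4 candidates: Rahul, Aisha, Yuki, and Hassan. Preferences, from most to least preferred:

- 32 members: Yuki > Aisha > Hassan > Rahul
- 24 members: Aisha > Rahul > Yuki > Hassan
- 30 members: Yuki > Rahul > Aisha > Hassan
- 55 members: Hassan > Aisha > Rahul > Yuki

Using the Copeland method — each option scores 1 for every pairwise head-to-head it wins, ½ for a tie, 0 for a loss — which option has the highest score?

Aisha

Rahul: beats Yuki; loses to Aisha and Hassan → score 1.
Aisha: beats Rahul, Yuki, and Hassan → score 3.
Yuki: beats Hassan; loses to Rahul and Aisha → score 1.
Hassan: beats Rahul; loses to Aisha and Yuki → score 1.
Aisha has the best pairwise record.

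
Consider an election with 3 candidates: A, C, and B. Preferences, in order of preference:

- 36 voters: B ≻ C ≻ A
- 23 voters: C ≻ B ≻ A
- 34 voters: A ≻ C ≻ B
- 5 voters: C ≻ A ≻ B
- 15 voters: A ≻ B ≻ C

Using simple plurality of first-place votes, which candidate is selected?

A

First-place votes: A 49, C 28, B 36.
A has the most first-place votes.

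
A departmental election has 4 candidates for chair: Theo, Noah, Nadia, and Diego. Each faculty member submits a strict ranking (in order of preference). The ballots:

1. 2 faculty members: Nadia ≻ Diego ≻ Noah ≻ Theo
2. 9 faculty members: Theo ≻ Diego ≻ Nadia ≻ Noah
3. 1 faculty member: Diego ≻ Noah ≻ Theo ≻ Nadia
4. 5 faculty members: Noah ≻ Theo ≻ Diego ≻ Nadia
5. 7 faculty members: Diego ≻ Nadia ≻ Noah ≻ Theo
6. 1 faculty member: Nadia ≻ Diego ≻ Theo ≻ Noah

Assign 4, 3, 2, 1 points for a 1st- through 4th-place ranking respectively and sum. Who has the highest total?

Theo: 2·1 + 9·4 + 1·2 + 5·3 + 7·1 + 1·2 = 64
Noah: 2·2 + 9·1 + 1·3 + 5·4 + 7·2 + 1·1 = 51
Nadia: 2·4 + 9·2 + 1·1 + 5·1 + 7·3 + 1·4 = 57
Diego: 2·3 + 9·3 + 1·4 + 5·2 + 7·4 + 1·3 = 78
Diego has the highest Borda score (78).

Diego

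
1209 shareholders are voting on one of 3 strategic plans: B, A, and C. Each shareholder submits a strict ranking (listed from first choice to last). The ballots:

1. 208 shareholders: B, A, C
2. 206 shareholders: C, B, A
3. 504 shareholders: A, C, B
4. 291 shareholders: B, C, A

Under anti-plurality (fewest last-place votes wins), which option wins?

C

Last-place votes: B 504, A 497, C 208.
C is ranked last by the fewest voters, so C wins.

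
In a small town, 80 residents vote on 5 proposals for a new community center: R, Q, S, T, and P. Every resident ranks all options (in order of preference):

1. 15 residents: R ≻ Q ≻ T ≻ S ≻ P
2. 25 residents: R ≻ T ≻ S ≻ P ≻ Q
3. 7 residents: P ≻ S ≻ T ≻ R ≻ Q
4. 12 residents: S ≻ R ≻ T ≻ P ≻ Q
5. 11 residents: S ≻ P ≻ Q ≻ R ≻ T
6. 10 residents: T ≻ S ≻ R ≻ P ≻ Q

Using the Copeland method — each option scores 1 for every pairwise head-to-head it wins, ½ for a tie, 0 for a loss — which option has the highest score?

R: beats Q, T, and P; ties S → score 3.5.
Q: loses to R, S, T, and P → score 0.
S: beats Q and P; ties R; loses to T → score 2.5.
T: beats Q, S, and P; loses to R → score 3.
P: beats Q; loses to R, S, and T → score 1.
R has the best pairwise record.

R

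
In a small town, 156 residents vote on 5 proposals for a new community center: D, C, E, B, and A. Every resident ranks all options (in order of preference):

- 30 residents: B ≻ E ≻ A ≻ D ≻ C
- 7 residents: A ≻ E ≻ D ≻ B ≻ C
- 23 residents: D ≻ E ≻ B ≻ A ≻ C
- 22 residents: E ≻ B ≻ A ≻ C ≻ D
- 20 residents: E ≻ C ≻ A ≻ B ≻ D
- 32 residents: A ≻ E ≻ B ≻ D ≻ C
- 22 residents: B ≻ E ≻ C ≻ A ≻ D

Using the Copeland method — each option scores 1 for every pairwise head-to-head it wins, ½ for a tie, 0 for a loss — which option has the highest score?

D: beats C; loses to E, B, and A → score 1.
C: loses to D, E, B, and A → score 0.
E: beats D, C, B, and A → score 4.
B: beats D, C, and A; loses to E → score 3.
A: beats D and C; loses to E and B → score 2.
E has the best pairwise record.

E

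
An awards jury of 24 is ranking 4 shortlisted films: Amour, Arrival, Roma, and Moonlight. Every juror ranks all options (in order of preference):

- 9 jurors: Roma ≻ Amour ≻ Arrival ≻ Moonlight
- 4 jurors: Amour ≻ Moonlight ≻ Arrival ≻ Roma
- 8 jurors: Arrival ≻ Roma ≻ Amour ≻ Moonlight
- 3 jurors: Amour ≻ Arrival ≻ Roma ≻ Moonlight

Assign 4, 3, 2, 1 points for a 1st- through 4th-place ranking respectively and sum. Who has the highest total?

Amour

Amour: 9·3 + 4·4 + 8·2 + 3·4 = 71
Arrival: 9·2 + 4·2 + 8·4 + 3·3 = 67
Roma: 9·4 + 4·1 + 8·3 + 3·2 = 70
Moonlight: 9·1 + 4·3 + 8·1 + 3·1 = 32
Amour has the highest Borda score (71).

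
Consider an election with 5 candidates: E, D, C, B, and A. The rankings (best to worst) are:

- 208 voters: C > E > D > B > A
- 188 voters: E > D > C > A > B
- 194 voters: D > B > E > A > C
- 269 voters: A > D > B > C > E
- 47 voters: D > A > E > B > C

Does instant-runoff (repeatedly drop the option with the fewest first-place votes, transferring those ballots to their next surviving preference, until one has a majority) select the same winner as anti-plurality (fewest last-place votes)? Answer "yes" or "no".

Instant-runoff — R1 E 188, D 241, C 208, B 0, A 269 (B out); R2 E 188, D 241, C 208, A 269 (E out); R3 D 429, C 208, A 269 (C out); R4 D 637, A 269 (D winner). Winner: D.
Anti-plurality — last-place votes: E 269, D 0, C 241, B 188, A 208. Winner: D.
The two methods agree.

yes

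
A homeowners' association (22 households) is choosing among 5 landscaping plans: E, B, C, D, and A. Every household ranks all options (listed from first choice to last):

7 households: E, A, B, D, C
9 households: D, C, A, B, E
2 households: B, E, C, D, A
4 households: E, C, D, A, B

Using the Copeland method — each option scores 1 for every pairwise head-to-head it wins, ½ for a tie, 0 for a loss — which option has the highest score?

E: beats C, D, and A; ties B → score 3.5.
B: ties E; loses to C, D, and A → score 0.5.
C: beats B and A; loses to E and D → score 2.
D: beats B, C, and A; loses to E → score 3.
A: beats B; loses to E, C, and D → score 1.
E has the best pairwise record.

E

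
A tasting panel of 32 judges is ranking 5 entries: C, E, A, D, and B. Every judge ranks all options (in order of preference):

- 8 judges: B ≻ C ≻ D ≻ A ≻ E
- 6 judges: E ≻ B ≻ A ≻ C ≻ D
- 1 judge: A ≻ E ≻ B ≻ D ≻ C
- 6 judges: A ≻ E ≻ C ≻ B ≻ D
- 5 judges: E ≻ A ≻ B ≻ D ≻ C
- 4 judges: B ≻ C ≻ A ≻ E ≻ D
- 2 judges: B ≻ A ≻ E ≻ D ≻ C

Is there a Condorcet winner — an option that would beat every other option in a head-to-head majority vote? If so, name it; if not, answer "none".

Checking pairwise contests:
E beats C 20–12.
A beats E 21–11.
B beats A 20–12.
C beats D 24–8.
E beats B 18–14.
Every option loses at least one head-to-head, so there is no Condorcet winner.

none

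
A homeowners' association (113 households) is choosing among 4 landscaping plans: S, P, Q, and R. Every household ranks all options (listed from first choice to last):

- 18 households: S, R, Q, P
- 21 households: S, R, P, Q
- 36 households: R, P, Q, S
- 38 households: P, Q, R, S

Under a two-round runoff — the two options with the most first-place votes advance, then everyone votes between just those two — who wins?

Round 1 first-place votes: S 39, P 38, Q 0, R 36.
S and P advance.
Runoff: S is preferred to P by 39 voters; P by 74.
P wins the runoff.

P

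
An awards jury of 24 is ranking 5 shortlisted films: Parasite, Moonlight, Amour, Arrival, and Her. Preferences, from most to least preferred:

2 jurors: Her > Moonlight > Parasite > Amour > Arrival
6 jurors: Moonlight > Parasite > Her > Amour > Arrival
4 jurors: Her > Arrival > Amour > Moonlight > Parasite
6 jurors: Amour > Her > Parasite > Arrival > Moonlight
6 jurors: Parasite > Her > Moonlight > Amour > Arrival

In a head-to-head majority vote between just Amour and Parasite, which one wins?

Parasite

Voters preferring Amour to Parasite: 10; preferring Parasite to Amour: 14.
Parasite wins the head-to-head.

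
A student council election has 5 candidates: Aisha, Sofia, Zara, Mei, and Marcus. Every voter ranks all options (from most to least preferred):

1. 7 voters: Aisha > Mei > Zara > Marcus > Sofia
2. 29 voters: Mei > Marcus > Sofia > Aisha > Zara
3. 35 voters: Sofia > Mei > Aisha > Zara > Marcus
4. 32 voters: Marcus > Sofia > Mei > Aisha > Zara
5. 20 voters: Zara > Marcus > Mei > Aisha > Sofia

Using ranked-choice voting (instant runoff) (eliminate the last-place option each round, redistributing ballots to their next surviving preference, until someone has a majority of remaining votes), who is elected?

Mei

Round 1: Aisha 7, Sofia 35, Zara 20, Mei 29, Marcus 32. Eliminate Aisha.
Round 2: Sofia 35, Zara 20, Mei 36, Marcus 32. Eliminate Zara.
Round 3: Sofia 35, Mei 36, Marcus 52. Eliminate Sofia.
Round 4: Mei 71, Marcus 52. Mei has a majority.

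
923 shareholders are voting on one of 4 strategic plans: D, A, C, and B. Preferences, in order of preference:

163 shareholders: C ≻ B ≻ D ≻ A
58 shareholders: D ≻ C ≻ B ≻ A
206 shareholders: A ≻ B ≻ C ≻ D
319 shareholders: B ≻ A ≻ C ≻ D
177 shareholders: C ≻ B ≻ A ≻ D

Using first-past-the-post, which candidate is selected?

C

First-place votes: D 58, A 206, C 340, B 319.
C has the most first-place votes.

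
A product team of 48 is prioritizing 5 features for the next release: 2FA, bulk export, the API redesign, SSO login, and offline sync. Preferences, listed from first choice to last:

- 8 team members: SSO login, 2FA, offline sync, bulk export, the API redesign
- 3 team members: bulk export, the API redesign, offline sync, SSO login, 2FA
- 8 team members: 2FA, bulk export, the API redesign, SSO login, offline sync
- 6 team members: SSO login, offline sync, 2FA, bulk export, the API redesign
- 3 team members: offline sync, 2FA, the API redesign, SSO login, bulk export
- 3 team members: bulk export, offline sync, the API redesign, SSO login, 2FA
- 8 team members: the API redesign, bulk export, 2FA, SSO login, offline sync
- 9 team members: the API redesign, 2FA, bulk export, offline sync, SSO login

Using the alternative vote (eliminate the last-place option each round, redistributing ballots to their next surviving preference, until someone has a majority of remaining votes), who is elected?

Round 1: 2FA 8, bulk export 6, the API redesign 17, SSO login 14, offline sync 3. Eliminate offline sync.
Round 2: 2FA 11, bulk export 6, the API redesign 17, SSO login 14. Eliminate bulk export.
Round 3: 2FA 11, the API redesign 23, SSO login 14. Eliminate 2FA.
Round 4: the API redesign 34, SSO login 14. The API redesign has a majority.

the API redesign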